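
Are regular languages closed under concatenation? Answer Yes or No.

If R₁ and R₂ are regular expressions for the two languages then R₁R₂ denotes L₁L₂; on automata, add ε-moves from every accepting state of an NFA for L₁ to the start state of an NFA for L₂ and keep only the second machine's accepting states.
So the regular languages are closed under concatenation.

Yes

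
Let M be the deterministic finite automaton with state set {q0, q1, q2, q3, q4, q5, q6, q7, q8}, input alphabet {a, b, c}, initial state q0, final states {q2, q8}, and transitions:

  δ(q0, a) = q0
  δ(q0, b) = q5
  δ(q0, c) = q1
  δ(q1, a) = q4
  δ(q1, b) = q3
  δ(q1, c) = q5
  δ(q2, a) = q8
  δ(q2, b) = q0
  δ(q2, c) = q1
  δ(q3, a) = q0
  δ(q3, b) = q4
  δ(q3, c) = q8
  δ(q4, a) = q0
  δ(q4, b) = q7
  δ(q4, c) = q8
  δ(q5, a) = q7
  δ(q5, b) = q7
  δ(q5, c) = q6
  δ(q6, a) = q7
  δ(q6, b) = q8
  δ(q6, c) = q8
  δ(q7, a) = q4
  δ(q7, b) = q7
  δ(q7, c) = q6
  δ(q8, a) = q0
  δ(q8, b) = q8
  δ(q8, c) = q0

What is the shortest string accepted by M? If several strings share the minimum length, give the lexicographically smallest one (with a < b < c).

bcb

A breadth-first search from q0 reaches an accepting state first via the path q0 → q5 → q6 → q8 on input bcb.
No string of length < 3 is accepted (BFS exhausts all shorter strings without reaching an accepting state), and bcb is the lexicographically least accepting string of length 3.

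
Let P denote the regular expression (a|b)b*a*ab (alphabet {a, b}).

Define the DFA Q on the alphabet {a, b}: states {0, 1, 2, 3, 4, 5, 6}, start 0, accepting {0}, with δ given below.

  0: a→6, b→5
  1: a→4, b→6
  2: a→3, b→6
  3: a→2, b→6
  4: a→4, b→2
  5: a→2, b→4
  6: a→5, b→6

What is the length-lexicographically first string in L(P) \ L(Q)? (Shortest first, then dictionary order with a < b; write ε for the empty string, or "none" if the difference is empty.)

The string aab is accepted by P but not by Q.
No shorter string lies in the difference, and aab is the lexicographically first length-3 string in L(P) \ L(Q).

aab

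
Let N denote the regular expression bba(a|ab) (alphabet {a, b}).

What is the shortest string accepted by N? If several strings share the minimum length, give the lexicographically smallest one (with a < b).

By inspection of the expression, no string of length less than 4 matches, and bbaa is the lexicographically first match of length 4.

bbaa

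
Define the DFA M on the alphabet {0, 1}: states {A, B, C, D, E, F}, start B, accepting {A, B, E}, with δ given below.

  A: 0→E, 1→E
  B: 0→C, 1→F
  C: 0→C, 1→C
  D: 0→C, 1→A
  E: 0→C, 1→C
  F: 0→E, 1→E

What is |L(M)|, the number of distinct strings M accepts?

3

The useful subgraph on states {B, E, F} is acyclic, so L(M) is finite; the longest accepting path visits 3 useful states, giving maximum string length 2.
Counting accepting paths from B by length: 1 of length 0, 2 of length 2. Total 3.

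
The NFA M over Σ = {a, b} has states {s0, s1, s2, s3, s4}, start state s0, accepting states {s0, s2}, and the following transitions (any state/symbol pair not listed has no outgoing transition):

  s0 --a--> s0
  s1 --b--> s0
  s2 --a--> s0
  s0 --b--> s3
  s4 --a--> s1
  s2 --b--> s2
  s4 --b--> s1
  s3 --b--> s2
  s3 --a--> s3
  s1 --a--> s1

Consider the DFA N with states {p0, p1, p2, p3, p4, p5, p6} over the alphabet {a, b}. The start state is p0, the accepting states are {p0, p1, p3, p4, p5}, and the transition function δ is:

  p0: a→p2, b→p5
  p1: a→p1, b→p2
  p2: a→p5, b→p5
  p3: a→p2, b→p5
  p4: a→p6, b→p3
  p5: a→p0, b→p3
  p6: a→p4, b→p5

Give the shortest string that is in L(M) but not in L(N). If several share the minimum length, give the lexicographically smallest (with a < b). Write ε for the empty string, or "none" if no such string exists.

a

The string a is accepted by M but not by N.
No shorter string lies in the difference, and a is the lexicographically first length-1 string in L(M) \ L(N).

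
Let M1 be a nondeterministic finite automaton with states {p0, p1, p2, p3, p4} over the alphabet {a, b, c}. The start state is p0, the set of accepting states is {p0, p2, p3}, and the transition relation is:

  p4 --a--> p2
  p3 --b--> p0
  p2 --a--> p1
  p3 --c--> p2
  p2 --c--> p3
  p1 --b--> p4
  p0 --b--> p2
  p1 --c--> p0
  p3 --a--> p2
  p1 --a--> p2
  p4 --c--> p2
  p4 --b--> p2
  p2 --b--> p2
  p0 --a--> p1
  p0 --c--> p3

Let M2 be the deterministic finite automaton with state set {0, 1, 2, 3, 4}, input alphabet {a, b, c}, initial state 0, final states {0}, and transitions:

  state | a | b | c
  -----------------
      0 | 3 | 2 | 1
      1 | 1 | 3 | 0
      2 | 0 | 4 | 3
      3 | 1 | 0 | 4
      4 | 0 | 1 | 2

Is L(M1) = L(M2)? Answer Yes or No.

The string b is accepted by M1 but rejected by M2.
So L(M1) ≠ L(M2).

No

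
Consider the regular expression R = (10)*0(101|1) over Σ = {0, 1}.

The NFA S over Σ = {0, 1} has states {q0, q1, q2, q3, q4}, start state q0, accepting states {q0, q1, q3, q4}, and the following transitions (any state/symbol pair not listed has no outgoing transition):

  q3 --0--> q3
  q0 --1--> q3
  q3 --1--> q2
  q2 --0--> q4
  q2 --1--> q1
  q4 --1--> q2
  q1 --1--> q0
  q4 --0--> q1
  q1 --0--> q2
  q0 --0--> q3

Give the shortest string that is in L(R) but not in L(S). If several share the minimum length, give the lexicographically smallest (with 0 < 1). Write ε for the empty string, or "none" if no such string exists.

The string 01 is accepted by R but not by S.
No shorter string lies in the difference, and 01 is the lexicographically first length-2 string in L(R) \ L(S).

01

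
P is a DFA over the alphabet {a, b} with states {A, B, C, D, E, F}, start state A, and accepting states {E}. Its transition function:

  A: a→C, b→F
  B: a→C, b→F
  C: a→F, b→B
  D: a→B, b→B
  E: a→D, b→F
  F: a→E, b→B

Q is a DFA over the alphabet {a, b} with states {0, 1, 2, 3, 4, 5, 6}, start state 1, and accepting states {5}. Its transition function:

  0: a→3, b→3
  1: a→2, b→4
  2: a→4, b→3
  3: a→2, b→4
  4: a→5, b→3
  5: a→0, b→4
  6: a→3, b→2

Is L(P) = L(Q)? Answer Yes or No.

Yes

Exploring the product automaton P × Q from the start pair (A, 1), following both machines on each input symbol, reaches 6 state pairs: (A, 1), (C, 2), (F, 4), (B, 3), (E, 5), (D, 0).
P accepts in {E} and Q accepts in {5}. In every reachable pair the two components are either both accepting — (E, 5) — or both non-accepting, so no string is accepted by exactly one of the machines: L(P) \ L(Q) and L(Q) \ L(P) are both empty.
Hence every string is accepted by P iff it is accepted by Q, and the two languages coincide.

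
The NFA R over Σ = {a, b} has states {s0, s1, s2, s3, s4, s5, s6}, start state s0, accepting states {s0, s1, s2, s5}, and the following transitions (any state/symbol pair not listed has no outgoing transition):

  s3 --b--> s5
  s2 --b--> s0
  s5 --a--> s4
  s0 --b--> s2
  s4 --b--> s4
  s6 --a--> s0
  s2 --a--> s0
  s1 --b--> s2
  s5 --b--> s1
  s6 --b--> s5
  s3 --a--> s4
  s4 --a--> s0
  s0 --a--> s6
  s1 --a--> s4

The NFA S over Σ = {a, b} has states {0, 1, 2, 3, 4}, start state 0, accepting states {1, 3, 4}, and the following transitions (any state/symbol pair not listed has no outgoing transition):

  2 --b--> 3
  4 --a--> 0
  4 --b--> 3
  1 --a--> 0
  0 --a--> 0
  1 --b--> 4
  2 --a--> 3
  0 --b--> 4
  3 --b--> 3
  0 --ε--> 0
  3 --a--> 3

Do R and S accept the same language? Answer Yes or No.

The empty string ε is accepted by R but rejected by S.
So L(R) ≠ L(S).

No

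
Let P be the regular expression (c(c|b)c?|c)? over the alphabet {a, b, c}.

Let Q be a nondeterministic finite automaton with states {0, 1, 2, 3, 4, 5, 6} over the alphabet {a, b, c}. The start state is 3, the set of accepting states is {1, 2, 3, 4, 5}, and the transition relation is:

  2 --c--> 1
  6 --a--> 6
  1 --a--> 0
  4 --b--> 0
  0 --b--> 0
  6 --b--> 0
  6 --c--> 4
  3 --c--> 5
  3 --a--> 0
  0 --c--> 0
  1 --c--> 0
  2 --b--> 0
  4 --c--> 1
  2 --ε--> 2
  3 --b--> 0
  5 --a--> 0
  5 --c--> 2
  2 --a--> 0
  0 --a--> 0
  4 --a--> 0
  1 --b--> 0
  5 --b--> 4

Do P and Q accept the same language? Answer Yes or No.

Converting the expression P to a DFA (subset construction, then merging equivalent states) gives the minimal DFA with states {p0, p1, p2, p3, p4}, start state p0, accepting states {p0, p2, p3, p4} and transitions p0: a→p1, b→p1, c→p2; p1: a→p1, b→p1, c→p1; p2: a→p1, b→p3, c→p3; p3: a→p1, b→p1, c→p4; p4: a→p1, b→p1, c→p1.
Exploring the product automaton P × Q from the start pair (p0, 3), following both machines on each input symbol, reaches 6 state pairs: (p0, 3), (p1, 0), (p2, 5), (p3, 4), (p3, 2), (p4, 1).
P accepts in {p0, p2, p3, p4} and Q accepts in {1, 2, 3, 4, 5}. In every reachable pair the two components are either both accepting — (p0, 3), (p2, 5), (p3, 4), (p3, 2), (p4, 1) — or both non-accepting, so no string is accepted by exactly one of the machines: L(P) \ L(Q) and L(Q) \ L(P) are both empty.
Hence every string is accepted by P iff it is accepted by Q, and the two languages coincide.

Yes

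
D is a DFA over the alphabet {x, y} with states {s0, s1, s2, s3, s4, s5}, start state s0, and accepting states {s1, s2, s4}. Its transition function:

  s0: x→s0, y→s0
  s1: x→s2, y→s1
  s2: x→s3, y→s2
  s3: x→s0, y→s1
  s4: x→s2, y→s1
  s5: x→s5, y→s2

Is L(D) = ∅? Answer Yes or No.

The states reachable from the start state are {s0}.
None of the accepting states {s1, s2, s4} is reachable, so no string is accepted and L(D) = ∅.

Yes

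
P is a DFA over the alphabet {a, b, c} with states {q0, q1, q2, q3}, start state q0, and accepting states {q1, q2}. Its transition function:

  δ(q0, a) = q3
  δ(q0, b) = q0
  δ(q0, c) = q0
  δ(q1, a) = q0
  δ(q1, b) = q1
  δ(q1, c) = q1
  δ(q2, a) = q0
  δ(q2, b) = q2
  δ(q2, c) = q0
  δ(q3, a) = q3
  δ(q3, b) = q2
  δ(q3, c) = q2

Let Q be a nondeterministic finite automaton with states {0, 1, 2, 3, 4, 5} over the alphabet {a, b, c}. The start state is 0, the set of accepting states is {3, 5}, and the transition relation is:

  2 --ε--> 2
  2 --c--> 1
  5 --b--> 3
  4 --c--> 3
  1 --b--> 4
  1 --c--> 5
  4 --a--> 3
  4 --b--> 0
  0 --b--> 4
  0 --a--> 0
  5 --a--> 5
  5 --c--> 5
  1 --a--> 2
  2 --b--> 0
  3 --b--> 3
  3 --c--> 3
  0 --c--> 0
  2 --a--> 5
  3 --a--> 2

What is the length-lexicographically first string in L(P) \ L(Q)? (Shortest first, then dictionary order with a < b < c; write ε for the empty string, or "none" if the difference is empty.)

The string ab is accepted by P but not by Q.
No shorter string lies in the difference, and ab is the lexicographically first length-2 string in L(P) \ L(Q).

ab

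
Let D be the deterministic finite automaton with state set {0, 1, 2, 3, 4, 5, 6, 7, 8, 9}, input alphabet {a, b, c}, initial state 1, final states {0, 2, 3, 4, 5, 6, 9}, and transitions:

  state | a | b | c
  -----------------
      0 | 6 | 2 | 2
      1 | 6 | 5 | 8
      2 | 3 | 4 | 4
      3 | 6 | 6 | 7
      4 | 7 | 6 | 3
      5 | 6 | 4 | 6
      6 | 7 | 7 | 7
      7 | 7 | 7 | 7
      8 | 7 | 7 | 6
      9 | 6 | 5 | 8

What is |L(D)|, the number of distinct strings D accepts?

The useful subgraph on states {1, 3, 4, 5, 6, 8} is acyclic, so L(D) is finite; the longest accepting path visits 5 useful states, giving maximum string length 4.
Counting accepting paths from 1 by length: 2 of length 1, 4 of length 2, 2 of length 3, 2 of length 4. Total 10.

10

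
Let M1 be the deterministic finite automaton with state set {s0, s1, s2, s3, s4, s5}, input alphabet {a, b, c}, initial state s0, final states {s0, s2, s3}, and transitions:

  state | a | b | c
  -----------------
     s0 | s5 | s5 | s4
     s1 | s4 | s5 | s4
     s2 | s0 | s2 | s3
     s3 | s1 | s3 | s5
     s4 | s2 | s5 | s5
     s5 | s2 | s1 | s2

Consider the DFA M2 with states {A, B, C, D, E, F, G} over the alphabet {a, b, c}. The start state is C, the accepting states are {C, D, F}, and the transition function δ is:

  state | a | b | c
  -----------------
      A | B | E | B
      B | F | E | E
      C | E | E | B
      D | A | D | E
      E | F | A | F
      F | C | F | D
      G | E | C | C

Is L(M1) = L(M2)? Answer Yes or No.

Exploring the product automaton M1 × M2 from the start pair (s0, C), following both machines on each input symbol, reaches 6 state pairs: (s0, C), (s5, E), (s4, B), (s2, F), (s1, A), (s3, D).
M1 accepts in {s0, s2, s3} and M2 accepts in {C, D, F}. In every reachable pair the two components are either both accepting — (s0, C), (s2, F), (s3, D) — or both non-accepting, so no string is accepted by exactly one of the machines: L(M1) \ L(M2) and L(M2) \ L(M1) are both empty.
Hence every string is accepted by M1 iff it is accepted by M2, and the two languages coincide.

Yes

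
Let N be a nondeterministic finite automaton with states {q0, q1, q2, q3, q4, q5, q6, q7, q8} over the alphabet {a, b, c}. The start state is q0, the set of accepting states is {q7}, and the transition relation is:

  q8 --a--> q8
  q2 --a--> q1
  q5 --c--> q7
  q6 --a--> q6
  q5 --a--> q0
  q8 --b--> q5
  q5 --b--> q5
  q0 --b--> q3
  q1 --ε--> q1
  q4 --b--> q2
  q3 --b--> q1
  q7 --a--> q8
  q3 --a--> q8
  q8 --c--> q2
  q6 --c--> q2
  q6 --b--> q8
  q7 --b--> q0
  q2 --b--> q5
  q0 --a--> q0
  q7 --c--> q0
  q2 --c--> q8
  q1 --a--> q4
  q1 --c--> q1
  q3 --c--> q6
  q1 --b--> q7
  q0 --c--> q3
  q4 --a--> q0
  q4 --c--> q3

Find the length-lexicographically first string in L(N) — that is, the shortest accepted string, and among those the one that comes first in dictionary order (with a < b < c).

bbb

A breadth-first search from q0 reaches an accepting state first via the path q0 → q3 → q1 → q7 on input bbb.
No string of length < 3 is accepted (BFS exhausts all shorter strings without reaching an accepting state), and bbb is the lexicographically least accepting string of length 3.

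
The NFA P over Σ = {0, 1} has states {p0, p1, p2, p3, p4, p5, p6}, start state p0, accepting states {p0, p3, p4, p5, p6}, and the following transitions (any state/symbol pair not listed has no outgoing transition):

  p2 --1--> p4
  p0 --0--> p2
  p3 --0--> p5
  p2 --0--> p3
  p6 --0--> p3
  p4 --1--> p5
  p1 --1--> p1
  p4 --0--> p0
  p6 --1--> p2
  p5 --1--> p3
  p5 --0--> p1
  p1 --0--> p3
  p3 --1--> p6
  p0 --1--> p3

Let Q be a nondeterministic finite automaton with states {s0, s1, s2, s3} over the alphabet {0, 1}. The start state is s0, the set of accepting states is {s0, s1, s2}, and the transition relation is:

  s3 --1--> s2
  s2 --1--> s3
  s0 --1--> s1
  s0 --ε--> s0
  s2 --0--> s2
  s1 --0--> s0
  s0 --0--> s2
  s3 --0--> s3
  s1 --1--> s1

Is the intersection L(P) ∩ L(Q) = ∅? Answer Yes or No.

The empty string ε is accepted by both P and Q.
Hence L(P) ∩ L(Q) ≠ ∅.

No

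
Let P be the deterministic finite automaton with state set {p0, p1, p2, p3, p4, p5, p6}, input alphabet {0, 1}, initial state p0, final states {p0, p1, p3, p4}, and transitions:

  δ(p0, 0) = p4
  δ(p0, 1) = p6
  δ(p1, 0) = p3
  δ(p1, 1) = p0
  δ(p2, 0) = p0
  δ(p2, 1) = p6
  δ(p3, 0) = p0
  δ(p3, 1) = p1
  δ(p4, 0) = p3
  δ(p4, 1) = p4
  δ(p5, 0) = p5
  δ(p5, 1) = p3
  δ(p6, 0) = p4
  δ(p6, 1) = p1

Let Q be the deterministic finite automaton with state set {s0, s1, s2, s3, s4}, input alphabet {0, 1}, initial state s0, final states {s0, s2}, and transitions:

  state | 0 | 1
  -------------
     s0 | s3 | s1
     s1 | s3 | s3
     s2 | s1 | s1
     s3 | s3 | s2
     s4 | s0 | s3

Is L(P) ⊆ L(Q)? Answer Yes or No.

The string 0 is in L(P) but not in L(Q).
So L(P) ⊄ L(Q).

No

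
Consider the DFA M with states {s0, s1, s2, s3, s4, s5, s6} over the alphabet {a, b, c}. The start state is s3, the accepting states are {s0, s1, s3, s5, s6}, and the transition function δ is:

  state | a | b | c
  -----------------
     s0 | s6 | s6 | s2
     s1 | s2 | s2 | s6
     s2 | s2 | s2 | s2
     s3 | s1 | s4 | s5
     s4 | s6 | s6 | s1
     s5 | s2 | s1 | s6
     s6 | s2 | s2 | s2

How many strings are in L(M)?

The useful subgraph on states {s1, s3, s4, s5, s6} is acyclic, so L(M) is finite; the longest accepting path visits 4 useful states, giving maximum string length 3.
Counting accepting paths from s3 by length: 1 of length 0, 2 of length 1, 6 of length 2, 2 of length 3. Total 11.

11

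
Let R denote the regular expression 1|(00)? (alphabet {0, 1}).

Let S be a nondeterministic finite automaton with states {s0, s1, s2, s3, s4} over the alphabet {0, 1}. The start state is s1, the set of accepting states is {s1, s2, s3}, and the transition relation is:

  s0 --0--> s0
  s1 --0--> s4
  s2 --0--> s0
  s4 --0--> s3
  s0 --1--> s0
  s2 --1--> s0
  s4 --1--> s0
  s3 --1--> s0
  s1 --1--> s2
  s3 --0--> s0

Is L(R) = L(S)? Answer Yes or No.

Converting the expression R to a DFA (subset construction, then merging equivalent states) gives the minimal DFA with states {r0, r1, r2, r3}, start state r0, accepting states {r0, r2} and transitions r0: 0→r1, 1→r2; r1: 0→r2, 1→r3; r2: 0→r3, 1→r3; r3: 0→r3, 1→r3.
Exploring the product automaton R × S from the start pair (r0, s1), following both machines on each input symbol, reaches 5 state pairs: (r0, s1), (r1, s4), (r2, s2), (r2, s3), (r3, s0).
R accepts in {r0, r2} and S accepts in {s1, s2, s3}. In every reachable pair the two components are either both accepting — (r0, s1), (r2, s2), (r2, s3) — or both non-accepting, so no string is accepted by exactly one of the machines: L(R) \ L(S) and L(S) \ L(R) are both empty.
Hence every string is accepted by R iff it is accepted by S, and the two languages coincide.

Yes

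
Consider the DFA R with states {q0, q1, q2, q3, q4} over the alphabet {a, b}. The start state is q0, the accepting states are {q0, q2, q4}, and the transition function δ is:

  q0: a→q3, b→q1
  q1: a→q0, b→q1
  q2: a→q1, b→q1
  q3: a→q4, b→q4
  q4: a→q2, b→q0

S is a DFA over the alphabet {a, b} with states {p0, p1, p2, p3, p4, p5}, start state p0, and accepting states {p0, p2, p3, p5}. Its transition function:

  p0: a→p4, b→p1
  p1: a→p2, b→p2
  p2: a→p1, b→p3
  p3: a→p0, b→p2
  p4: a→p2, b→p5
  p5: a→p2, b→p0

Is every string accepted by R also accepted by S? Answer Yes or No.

The string aaa is in L(R) but not in L(S).
So L(R) ⊄ L(S).

No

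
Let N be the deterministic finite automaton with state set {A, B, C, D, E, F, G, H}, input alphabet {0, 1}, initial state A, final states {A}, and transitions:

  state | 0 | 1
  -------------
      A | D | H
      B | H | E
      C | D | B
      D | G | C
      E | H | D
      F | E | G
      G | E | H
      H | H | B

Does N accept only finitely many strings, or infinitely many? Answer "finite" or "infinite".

finite

The useful states (reachable from A and able to reach an accepting state) are {A}.
Restricted to these states the transition graph has no cycle, so every accepting path has bounded length and L is finite.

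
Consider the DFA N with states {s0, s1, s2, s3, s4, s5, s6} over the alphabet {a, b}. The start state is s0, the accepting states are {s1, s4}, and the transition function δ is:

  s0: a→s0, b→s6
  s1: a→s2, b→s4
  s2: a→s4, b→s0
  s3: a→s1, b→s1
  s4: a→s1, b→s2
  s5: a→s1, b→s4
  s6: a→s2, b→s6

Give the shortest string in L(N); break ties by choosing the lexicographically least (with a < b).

A breadth-first search from s0 reaches an accepting state first via the path s0 → s6 → s2 → s4 on input baa.
No string of length < 3 is accepted (BFS exhausts all shorter strings without reaching an accepting state), and baa is the lexicographically least accepting string of length 3.

baa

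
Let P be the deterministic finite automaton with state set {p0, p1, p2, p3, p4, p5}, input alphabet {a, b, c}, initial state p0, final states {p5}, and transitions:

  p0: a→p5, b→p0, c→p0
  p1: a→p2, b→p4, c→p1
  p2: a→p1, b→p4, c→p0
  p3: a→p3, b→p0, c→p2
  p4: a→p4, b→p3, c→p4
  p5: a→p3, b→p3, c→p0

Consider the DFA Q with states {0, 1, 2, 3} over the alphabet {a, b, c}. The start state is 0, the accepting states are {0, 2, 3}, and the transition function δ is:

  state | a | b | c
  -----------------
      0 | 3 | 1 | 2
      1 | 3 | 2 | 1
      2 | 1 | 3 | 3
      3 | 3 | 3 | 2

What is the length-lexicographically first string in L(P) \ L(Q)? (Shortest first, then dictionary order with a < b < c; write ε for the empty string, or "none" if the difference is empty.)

The string ca is accepted by P but not by Q.
No shorter string lies in the difference, and ca is the lexicographically first length-2 string in L(P) \ L(Q).

ca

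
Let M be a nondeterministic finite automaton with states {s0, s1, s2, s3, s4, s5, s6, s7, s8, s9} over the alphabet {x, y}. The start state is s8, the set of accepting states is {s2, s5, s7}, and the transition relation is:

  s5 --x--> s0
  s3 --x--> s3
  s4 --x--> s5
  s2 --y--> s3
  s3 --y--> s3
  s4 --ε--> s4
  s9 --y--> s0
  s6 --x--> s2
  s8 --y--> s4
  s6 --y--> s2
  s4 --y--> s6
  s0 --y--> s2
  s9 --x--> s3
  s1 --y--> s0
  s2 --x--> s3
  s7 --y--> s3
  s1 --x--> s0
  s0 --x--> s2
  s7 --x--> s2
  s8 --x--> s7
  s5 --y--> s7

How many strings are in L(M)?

9

The useful subgraph on states {s0, s2, s4, s5, s6, s7, s8} is acyclic, so L(M) is finite; the longest accepting path visits 5 useful states, giving maximum string length 4.
Counting accepting paths from s8 by length: 1 of length 1, 2 of length 2, 3 of length 3, 3 of length 4. Total 9.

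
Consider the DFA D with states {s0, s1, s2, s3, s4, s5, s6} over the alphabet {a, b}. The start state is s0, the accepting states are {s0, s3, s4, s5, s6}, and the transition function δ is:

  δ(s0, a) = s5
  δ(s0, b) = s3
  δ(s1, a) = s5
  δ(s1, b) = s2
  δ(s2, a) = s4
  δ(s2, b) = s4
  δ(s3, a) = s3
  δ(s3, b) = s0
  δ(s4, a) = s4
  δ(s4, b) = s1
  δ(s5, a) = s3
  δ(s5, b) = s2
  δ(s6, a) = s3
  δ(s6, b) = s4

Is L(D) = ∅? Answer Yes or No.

No

The empty string ε is accepted: the run s0 ends in the accepting state s0.
Since at least one string is accepted, L(D) is not empty.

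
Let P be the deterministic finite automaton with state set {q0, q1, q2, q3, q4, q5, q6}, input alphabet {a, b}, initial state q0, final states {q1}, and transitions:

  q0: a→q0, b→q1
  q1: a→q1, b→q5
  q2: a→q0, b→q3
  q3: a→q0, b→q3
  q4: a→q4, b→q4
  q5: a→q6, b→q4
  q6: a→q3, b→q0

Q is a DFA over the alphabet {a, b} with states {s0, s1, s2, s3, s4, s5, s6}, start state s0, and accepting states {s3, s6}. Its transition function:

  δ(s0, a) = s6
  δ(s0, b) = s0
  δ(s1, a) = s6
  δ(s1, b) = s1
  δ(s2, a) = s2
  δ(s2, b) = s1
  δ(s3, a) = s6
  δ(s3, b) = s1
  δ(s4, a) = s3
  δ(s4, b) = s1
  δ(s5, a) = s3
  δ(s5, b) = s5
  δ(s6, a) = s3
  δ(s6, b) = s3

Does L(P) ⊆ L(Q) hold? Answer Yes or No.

The string b is in L(P) but not in L(Q).
So L(P) ⊄ L(Q).

No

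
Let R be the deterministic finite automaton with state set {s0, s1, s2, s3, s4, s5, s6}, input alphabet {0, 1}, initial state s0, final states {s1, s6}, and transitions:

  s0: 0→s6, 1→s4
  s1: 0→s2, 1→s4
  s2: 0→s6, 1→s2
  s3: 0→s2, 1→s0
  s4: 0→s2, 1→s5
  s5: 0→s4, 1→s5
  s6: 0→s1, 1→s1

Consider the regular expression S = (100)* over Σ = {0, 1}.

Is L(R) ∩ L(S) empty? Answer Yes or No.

The string 100 is accepted by both R and S.
Hence L(R) ∩ L(S) ≠ ∅.

No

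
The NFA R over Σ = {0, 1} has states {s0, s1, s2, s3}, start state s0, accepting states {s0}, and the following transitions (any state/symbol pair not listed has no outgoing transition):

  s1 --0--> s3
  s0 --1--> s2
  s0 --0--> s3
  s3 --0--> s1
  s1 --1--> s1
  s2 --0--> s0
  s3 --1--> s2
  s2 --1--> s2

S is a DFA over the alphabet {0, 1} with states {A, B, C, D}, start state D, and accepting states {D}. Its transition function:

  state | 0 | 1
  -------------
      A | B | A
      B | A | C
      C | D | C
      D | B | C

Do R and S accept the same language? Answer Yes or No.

Yes

Exploring the product automaton R × S from the start pair (s0, D), following both machines on each input symbol, reaches 4 state pairs: (s0, D), (s3, B), (s2, C), (s1, A).
R accepts in {s0} and S accepts in {D}. In every reachable pair the two components are either both accepting — (s0, D) — or both non-accepting, so no string is accepted by exactly one of the machines: L(R) \ L(S) and L(S) \ L(R) are both empty.
Hence every string is accepted by R iff it is accepted by S, and the two languages coincide.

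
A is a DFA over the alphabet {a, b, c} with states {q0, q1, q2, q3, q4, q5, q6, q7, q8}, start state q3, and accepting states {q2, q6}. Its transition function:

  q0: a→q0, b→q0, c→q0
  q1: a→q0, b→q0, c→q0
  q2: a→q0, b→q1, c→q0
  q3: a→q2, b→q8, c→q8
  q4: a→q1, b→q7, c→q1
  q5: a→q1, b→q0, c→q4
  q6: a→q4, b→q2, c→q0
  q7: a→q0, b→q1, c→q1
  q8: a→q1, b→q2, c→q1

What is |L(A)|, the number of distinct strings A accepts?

The useful subgraph on states {q2, q3, q8} is acyclic, so L(A) is finite; the longest accepting path visits 3 useful states, giving maximum string length 2.
Counting accepting paths from q3 by length: 1 of length 1, 2 of length 2. Total 3.

3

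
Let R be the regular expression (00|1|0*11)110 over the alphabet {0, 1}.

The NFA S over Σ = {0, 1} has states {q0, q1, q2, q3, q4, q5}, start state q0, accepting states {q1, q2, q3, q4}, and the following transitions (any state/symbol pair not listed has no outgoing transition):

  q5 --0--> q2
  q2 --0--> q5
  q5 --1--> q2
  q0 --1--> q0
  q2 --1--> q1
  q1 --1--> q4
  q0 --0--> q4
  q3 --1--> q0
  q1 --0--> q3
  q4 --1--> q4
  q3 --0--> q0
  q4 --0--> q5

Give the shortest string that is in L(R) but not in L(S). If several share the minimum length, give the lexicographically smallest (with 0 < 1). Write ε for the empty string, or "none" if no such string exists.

The string 011110 is accepted by R but not by S.
No shorter string lies in the difference, and 011110 is the lexicographically first length-6 string in L(R) \ L(S).

011110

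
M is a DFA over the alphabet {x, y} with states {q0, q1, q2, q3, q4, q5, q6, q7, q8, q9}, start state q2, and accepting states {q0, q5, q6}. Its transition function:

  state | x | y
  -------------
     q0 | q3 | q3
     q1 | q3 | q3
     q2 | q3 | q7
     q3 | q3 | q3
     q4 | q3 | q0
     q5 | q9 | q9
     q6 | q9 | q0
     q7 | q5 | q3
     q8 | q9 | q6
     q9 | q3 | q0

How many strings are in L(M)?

3

The useful subgraph on states {q0, q2, q5, q7, q9} is acyclic, so L(M) is finite; the longest accepting path visits 5 useful states, giving maximum string length 4.
Counting accepting paths from q2 by length: 1 of length 2, 2 of length 4. Total 3.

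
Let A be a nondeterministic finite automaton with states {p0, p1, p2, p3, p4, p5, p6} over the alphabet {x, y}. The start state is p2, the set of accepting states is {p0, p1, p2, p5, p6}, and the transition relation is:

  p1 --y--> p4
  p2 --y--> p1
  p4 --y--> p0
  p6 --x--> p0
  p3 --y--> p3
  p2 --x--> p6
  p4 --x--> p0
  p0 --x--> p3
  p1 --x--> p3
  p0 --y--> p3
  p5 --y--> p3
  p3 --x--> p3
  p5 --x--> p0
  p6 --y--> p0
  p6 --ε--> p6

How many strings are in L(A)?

7

The useful subgraph on states {p0, p1, p2, p4, p6} is acyclic, so L(A) is finite; the longest accepting path visits 4 useful states, giving maximum string length 3.
Counting accepting paths from p2 by length: 1 of length 0, 2 of length 1, 2 of length 2, 2 of length 3. Total 7.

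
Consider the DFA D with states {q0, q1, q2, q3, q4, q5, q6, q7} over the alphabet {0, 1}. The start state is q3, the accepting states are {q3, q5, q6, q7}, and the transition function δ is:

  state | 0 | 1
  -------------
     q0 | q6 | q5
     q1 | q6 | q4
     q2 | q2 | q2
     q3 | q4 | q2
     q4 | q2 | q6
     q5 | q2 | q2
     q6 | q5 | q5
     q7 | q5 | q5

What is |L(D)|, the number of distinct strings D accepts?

4

The useful subgraph on states {q3, q4, q5, q6} is acyclic, so L(D) is finite; the longest accepting path visits 4 useful states, giving maximum string length 3.
Counting accepting paths from q3 by length: 1 of length 0, 1 of length 2, 2 of length 3. Total 4.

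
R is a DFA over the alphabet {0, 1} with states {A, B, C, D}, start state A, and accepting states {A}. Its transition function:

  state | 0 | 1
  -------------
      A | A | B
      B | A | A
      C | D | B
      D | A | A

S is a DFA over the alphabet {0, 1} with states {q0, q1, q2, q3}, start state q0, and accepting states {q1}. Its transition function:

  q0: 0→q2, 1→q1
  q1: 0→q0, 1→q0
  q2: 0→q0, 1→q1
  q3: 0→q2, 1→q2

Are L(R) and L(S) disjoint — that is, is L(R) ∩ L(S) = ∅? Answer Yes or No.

Yes

Exploring the product automaton R × S from the start pair (A, q0), following both machines on each input symbol, reaches 3 state pairs: (A, q0), (A, q2), (B, q1).
R accepts in {A} and S accepts in {q1}; no reachable pair has both components accepting, so no string drives both machines to acceptance simultaneously and L(R) ∩ L(S) = ∅.
So no string is accepted by both, and the intersection is empty.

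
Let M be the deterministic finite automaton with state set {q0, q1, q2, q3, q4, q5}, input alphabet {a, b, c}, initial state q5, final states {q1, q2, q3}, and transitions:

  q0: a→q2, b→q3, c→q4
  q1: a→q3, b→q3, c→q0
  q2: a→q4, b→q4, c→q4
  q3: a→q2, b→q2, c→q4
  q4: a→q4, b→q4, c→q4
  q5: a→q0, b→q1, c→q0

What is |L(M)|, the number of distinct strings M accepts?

19

The useful subgraph on states {q0, q1, q2, q3, q5} is acyclic, so L(M) is finite; the longest accepting path visits 5 useful states, giving maximum string length 4.
Counting accepting paths from q5 by length: 1 of length 1, 6 of length 2, 10 of length 3, 2 of length 4. Total 19.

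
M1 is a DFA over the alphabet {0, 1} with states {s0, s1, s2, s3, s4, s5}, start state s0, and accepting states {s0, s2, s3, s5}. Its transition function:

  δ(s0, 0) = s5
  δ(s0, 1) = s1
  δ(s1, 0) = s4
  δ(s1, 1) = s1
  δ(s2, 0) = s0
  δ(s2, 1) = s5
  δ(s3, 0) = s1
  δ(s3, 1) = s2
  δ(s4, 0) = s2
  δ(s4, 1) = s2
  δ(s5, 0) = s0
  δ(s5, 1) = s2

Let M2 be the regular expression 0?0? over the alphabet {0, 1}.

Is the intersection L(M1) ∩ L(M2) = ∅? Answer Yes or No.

The empty string ε is accepted by both M1 and M2.
Hence L(M1) ∩ L(M2) ≠ ∅.

No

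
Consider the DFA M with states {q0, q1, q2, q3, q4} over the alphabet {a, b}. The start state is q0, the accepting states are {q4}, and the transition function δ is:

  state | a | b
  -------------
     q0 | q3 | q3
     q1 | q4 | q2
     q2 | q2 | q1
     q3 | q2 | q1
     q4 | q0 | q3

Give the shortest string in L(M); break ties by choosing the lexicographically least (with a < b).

A breadth-first search from q0 reaches an accepting state first via the path q0 → q3 → q1 → q4 on input aba.
No string of length < 3 is accepted (BFS exhausts all shorter strings without reaching an accepting state), and aba is the lexicographically least accepting string of length 3.

aba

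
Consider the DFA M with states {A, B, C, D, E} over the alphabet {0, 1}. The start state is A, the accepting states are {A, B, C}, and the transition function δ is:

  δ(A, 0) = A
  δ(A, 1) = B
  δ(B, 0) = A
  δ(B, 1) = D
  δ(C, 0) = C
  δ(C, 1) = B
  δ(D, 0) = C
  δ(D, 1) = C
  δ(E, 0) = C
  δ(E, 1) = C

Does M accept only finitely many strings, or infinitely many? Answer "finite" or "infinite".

State A is reachable from the start and can reach an accepting state, and it lies on the cycle A → A.
Traversing that cycle any number of times yields accepted strings of unbounded length, so the language is infinite.

infinite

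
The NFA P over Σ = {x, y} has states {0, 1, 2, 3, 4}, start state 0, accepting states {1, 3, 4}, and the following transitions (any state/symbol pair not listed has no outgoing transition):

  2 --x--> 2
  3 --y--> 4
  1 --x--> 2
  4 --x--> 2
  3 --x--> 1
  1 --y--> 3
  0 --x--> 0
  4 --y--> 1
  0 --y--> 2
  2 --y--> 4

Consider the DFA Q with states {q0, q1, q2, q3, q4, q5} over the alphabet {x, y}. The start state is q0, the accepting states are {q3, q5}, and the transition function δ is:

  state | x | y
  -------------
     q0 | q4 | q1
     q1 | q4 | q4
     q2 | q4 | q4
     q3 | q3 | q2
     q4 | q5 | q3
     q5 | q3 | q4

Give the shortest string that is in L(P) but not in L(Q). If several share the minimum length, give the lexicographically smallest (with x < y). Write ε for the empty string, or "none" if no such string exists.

The string yy is accepted by P but not by Q.
No shorter string lies in the difference, and yy is the lexicographically first length-2 string in L(P) \ L(Q).

yy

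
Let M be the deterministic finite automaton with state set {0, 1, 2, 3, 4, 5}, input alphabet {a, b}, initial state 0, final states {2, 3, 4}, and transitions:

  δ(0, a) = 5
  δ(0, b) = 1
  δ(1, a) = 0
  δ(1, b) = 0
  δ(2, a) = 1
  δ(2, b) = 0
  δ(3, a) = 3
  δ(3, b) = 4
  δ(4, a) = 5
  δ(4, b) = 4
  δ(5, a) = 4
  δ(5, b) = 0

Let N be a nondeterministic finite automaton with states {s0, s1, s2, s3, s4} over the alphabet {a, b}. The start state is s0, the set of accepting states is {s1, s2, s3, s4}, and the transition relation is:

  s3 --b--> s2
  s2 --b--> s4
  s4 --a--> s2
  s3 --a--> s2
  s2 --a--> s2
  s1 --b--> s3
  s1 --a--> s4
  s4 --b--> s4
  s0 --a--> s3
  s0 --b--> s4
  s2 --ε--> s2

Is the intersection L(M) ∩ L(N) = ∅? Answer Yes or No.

The string aa is accepted by both M and N.
Hence L(M) ∩ L(N) ≠ ∅.

No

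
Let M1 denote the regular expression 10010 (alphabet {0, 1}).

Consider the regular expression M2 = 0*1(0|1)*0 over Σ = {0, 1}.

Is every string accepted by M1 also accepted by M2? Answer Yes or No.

Yes

Converting the expression M1 to a DFA (subset construction, then merging equivalent states) gives the minimal DFA with states {r0, r1, r2, r3, r4, r5, r6}, start state r0, accepting states {r6} and transitions r0: 0→r1, 1→r2; r1: 0→r1, 1→r1; r2: 0→r3, 1→r1; r3: 0→r4, 1→r1; r4: 0→r1, 1→r5; r5: 0→r6, 1→r1; r6: 0→r1, 1→r1.
Converting the expression M2 to a DFA (subset construction, then merging equivalent states) gives the minimal DFA with states {t0, t1, t2}, start state t0, accepting states {t2} and transitions t0: 0→t0, 1→t1; t1: 0→t2, 1→t1; t2: 0→t2, 1→t1.
Exploring the product automaton M1 × M2 from the start pair (r0, t0), following both machines on each input symbol, reaches 9 state pairs: (r0, t0), (r1, t0), (r2, t1), (r1, t1), (r3, t2), (r1, t2), (r4, t2), (r5, t1), (r6, t2).
M1 accepts in {r6} and M2 accepts in {t2}. The reachable pairs whose M1-component is accepting are (r6, t2); in each of them the M2-component is accepting too, so the product for L(M1) \ L(M2) (M1-component accepting, M2-component rejecting) has no reachable accepting pair and the difference is empty.
Hence every string in L(M1) is also in L(M2).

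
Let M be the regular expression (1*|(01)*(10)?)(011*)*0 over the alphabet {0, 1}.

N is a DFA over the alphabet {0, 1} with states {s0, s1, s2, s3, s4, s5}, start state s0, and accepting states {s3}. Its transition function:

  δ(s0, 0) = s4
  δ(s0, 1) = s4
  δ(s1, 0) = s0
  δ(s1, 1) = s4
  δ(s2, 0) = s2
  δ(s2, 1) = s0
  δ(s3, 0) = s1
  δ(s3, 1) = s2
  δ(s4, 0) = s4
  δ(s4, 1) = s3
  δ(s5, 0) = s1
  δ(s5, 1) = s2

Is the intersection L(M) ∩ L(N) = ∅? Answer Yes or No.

Converting the expression M to a DFA (subset construction, then merging equivalent states) gives the minimal DFA with states {m0, m1, m2, m3, m4, m5, m6}, start state m0, accepting states {m1, m4, m6} and transitions m0: 0→m1, 1→m2; m1: 0→m3, 1→m0; m2: 0→m4, 1→m5; m3: 0→m3, 1→m3; m4: 0→m6, 1→m5; m5: 0→m6, 1→m5; m6: 0→m3, 1→m5.
Exploring the product automaton M × N from the start pair (m0, s0), following both machines on each input symbol, reaches 24 state pairs: (m0, s0), (m1, s4), (m2, s4), (m3, s4), (m0, s3), (m4, s4), (m5, s3), (m3, s3), (m1, s1), (m2, s2), (m6, s4), (m6, s1), (m5, s2), (m3, s1), (m3, s2), (m3, s0), (m0, s4), (m4, s2), (m5, s0), (m5, s4), (m6, s2), (m2, s3), (m4, s1), (m6, s0).
M accepts in {m1, m4, m6} and N accepts in {s3}; no reachable pair has both components accepting, so no string drives both machines to acceptance simultaneously and L(M) ∩ L(N) = ∅.
So no string is accepted by both, and the intersection is empty.

Yes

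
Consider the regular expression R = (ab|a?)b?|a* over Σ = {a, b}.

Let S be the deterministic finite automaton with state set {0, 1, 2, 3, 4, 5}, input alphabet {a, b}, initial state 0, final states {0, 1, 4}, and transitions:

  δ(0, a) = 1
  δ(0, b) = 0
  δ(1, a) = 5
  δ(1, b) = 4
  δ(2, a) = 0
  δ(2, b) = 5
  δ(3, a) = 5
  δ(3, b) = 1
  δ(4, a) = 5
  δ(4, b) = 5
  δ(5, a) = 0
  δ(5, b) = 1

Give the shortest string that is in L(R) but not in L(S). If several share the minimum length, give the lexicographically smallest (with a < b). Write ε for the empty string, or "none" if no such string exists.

aa

The string aa is accepted by R but not by S.
No shorter string lies in the difference, and aa is the lexicographically first length-2 string in L(R) \ L(S).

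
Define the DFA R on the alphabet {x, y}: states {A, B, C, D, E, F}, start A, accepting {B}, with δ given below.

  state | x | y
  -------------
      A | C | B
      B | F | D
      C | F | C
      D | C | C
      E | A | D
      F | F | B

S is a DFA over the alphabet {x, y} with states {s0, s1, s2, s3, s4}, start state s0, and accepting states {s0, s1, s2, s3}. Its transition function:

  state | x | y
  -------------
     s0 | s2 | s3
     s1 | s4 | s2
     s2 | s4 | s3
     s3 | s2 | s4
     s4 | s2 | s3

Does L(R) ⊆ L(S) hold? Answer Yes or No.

Yes

Exploring the product automaton R × S from the start pair (A, s0), following both machines on each input symbol, reaches 8 state pairs: (A, s0), (C, s2), (B, s3), (F, s4), (C, s3), (F, s2), (D, s4), (C, s4).
R accepts in {B} and S accepts in {s0, s1, s2, s3}. The reachable pairs whose R-component is accepting are (B, s3); in each of them the S-component is accepting too, so the product for L(R) \ L(S) (R-component accepting, S-component rejecting) has no reachable accepting pair and the difference is empty.
Hence every string in L(R) is also in L(S).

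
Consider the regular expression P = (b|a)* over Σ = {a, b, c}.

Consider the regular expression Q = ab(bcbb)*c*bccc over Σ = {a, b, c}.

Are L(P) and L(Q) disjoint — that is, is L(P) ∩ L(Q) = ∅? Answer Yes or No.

Converting the expression P to a DFA (subset construction, then merging equivalent states) gives the minimal DFA with states {p0, p1}, start state p0, accepting states {p0} and transitions p0: a→p0, b→p0, c→p1; p1: a→p1, b→p1, c→p1.
Converting the expression Q to a DFA (subset construction, then merging equivalent states) gives the minimal DFA with states {q0, q1, q2, q3, q4, q5, q6, q7, q8, q9, q10}, start state q0, accepting states {q10} and transitions q0: a→q1, b→q2, c→q2; q1: a→q2, b→q3, c→q2; q2: a→q2, b→q2, c→q2; q3: a→q2, b→q4, c→q5; q4: a→q2, b→q2, c→q6; q5: a→q2, b→q7, c→q5; q6: a→q2, b→q1, c→q8; q7: a→q2, b→q2, c→q9; q8: a→q2, b→q2, c→q10; q9: a→q2, b→q2, c→q8; q10: a→q2, b→q2, c→q2.
Exploring the product automaton P × Q from the start pair (p0, q0), following both machines on each input symbol, reaches 15 state pairs: (p0, q0), (p0, q1), (p0, q2), (p1, q2), (p0, q3), (p0, q4), (p1, q5), (p1, q6), (p1, q7), (p1, q1), (p1, q8), (p1, q9), (p1, q3), (p1, q10), (p1, q4).
P accepts in {p0} and Q accepts in {q10}; no reachable pair has both components accepting, so no string drives both machines to acceptance simultaneously and L(P) ∩ L(Q) = ∅.
So no string is accepted by both, and the intersection is empty.

Yes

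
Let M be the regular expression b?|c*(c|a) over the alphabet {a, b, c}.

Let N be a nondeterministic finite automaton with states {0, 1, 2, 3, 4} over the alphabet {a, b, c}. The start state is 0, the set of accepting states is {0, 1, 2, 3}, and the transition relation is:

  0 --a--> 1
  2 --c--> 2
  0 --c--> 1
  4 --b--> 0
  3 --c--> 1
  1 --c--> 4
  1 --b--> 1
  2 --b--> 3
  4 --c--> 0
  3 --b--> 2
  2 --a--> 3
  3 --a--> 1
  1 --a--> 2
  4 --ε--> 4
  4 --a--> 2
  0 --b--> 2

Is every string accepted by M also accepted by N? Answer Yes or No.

The string cc is in L(M) but not in L(N).
So L(M) ⊄ L(N).

No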